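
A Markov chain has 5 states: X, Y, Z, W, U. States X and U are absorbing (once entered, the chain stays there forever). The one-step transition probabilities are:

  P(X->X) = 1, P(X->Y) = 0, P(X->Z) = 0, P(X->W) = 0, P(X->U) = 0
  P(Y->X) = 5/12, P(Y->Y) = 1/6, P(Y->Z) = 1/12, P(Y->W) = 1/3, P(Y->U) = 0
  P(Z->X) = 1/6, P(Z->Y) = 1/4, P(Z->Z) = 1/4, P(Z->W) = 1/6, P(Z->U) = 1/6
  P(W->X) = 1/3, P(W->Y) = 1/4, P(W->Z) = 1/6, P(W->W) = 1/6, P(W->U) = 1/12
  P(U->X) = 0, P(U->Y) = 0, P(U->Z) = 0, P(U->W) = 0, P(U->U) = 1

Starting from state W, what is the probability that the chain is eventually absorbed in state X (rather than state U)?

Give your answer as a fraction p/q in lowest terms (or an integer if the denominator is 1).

Answer: 559/692

Derivation:
Let a_i = P(absorbed in X | start in state i).
Boundary conditions: a_X = 1, a_U = 0.
For each transient state i, a_i = sum_j P(i->j) * a_j:
  a_Y = 5/12*a_X + 1/6*a_Y + 1/12*a_Z + 1/3*a_W + 0*a_U
  a_Z = 1/6*a_X + 1/4*a_Y + 1/4*a_Z + 1/6*a_W + 1/6*a_U
  a_W = 1/3*a_X + 1/4*a_Y + 1/6*a_Z + 1/6*a_W + 1/12*a_U

Substituting a_X = 1 and a_U = 0, rearrange to (I - Q) a = r where r[i] = P(i -> X):
  [5/6, -1/12, -1/3] . (a_Y, a_Z, a_W) = 5/12
  [-1/4, 3/4, -1/6] . (a_Y, a_Z, a_W) = 1/6
  [-1/4, -1/6, 5/6] . (a_Y, a_Z, a_W) = 1/3

Solving yields:
  a_Y = 309/346
  a_Z = 121/173
  a_W = 559/692

Starting state is W, so the absorption probability is a_W = 559/692.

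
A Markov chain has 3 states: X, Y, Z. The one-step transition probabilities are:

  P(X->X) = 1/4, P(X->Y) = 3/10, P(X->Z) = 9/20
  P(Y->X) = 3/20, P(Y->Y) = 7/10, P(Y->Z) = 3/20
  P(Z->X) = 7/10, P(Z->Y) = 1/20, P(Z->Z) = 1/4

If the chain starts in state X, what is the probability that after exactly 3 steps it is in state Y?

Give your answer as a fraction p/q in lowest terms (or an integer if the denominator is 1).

Answer: 711/2000

Derivation:
Computing P^3 by repeated multiplication:
P^1 =
  X: [1/4, 3/10, 9/20]
  Y: [3/20, 7/10, 3/20]
  Z: [7/10, 1/20, 1/4]
P^2 =
  X: [169/400, 123/400, 27/100]
  Y: [99/400, 217/400, 21/100]
  Z: [143/400, 103/400, 77/200]
P^3 =
  X: [1363/4000, 711/2000, 243/800]
  Y: [1161/4000, 929/2000, 981/4000]
  Z: [159/400, 1227/4000, 1183/4000]

(P^3)[X -> Y] = 711/2000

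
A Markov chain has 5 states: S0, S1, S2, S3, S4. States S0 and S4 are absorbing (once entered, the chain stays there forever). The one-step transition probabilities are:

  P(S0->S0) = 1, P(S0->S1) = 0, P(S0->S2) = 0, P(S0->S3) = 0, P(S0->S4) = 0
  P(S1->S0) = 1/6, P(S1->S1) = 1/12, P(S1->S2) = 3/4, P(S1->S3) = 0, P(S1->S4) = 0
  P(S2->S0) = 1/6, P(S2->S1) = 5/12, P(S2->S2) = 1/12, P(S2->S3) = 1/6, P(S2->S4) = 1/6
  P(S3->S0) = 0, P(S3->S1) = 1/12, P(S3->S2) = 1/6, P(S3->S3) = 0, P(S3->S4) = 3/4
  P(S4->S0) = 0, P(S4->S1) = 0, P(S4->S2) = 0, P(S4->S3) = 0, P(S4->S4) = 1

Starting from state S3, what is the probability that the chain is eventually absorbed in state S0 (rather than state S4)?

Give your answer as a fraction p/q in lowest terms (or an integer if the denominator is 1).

Let a_i = P(absorbed in S0 | start in state i).
Boundary conditions: a_S0 = 1, a_S4 = 0.
For each transient state i, a_i = sum_j P(i->j) * a_j:
  a_S1 = 1/6*a_S0 + 1/12*a_S1 + 3/4*a_S2 + 0*a_S3 + 0*a_S4
  a_S2 = 1/6*a_S0 + 5/12*a_S1 + 1/12*a_S2 + 1/6*a_S3 + 1/6*a_S4
  a_S3 = 0*a_S0 + 1/12*a_S1 + 1/6*a_S2 + 0*a_S3 + 3/4*a_S4

Substituting a_S0 = 1 and a_S4 = 0, rearrange to (I - Q) a = r where r[i] = P(i -> S0):
  [11/12, -3/4, 0] . (a_S1, a_S2, a_S3) = 1/6
  [-5/12, 11/12, -1/6] . (a_S1, a_S2, a_S3) = 1/6
  [-1/12, -1/6, 1] . (a_S1, a_S2, a_S3) = 0

Solving yields:
  a_S1 = 236/425
  a_S2 = 194/425
  a_S3 = 52/425

Starting state is S3, so the absorption probability is a_S3 = 52/425.

Answer: 52/425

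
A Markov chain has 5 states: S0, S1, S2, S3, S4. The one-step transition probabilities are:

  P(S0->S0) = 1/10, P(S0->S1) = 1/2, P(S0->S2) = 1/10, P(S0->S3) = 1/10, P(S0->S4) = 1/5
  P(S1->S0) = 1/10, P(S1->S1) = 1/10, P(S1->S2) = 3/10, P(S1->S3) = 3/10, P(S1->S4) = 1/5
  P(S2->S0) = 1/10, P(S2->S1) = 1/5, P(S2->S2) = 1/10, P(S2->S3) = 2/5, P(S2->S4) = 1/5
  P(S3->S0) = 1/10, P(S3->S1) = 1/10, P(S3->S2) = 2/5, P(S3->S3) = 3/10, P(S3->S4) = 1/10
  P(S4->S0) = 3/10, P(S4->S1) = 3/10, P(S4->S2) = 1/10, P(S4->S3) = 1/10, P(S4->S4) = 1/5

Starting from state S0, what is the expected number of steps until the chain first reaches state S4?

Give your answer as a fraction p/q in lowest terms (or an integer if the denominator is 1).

Let h_i = expected steps to first reach S4 from state i.
Boundary: h_S4 = 0.
First-step equations for the other states:
  h_S0 = 1 + 1/10*h_S0 + 1/2*h_S1 + 1/10*h_S2 + 1/10*h_S3 + 1/5*h_S4
  h_S1 = 1 + 1/10*h_S0 + 1/10*h_S1 + 3/10*h_S2 + 3/10*h_S3 + 1/5*h_S4
  h_S2 = 1 + 1/10*h_S0 + 1/5*h_S1 + 1/10*h_S2 + 2/5*h_S3 + 1/5*h_S4
  h_S3 = 1 + 1/10*h_S0 + 1/10*h_S1 + 2/5*h_S2 + 3/10*h_S3 + 1/10*h_S4

Substituting h_S4 = 0 and rearranging gives the linear system (I - Q) h = 1:
  [9/10, -1/2, -1/10, -1/10] . (h_S0, h_S1, h_S2, h_S3) = 1
  [-1/10, 9/10, -3/10, -3/10] . (h_S0, h_S1, h_S2, h_S3) = 1
  [-1/10, -1/5, 9/10, -2/5] . (h_S0, h_S1, h_S2, h_S3) = 1
  [-1/10, -1/10, -2/5, 7/10] . (h_S0, h_S1, h_S2, h_S3) = 1

Solving yields:
  h_S0 = 485/84
  h_S1 = 425/72
  h_S2 = 125/21
  h_S3 = 3275/504

Starting state is S0, so the expected hitting time is h_S0 = 485/84.

Answer: 485/84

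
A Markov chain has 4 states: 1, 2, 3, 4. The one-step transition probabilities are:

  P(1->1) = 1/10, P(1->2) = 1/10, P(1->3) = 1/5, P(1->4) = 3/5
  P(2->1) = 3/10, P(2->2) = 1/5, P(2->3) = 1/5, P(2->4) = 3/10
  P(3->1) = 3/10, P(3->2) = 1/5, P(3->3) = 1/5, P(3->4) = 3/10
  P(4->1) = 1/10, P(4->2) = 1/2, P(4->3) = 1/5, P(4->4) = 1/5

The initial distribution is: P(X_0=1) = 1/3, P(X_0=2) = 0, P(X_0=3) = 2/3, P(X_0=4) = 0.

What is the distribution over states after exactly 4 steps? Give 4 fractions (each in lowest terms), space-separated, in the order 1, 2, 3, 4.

Propagating the distribution step by step (d_{t+1} = d_t * P):
d_0 = (1=1/3, 2=0, 3=2/3, 4=0)
  d_1[1] = 1/3*1/10 + 0*3/10 + 2/3*3/10 + 0*1/10 = 7/30
  d_1[2] = 1/3*1/10 + 0*1/5 + 2/3*1/5 + 0*1/2 = 1/6
  d_1[3] = 1/3*1/5 + 0*1/5 + 2/3*1/5 + 0*1/5 = 1/5
  d_1[4] = 1/3*3/5 + 0*3/10 + 2/3*3/10 + 0*1/5 = 2/5
d_1 = (1=7/30, 2=1/6, 3=1/5, 4=2/5)
  d_2[1] = 7/30*1/10 + 1/6*3/10 + 1/5*3/10 + 2/5*1/10 = 13/75
  d_2[2] = 7/30*1/10 + 1/6*1/5 + 1/5*1/5 + 2/5*1/2 = 89/300
  d_2[3] = 7/30*1/5 + 1/6*1/5 + 1/5*1/5 + 2/5*1/5 = 1/5
  d_2[4] = 7/30*3/5 + 1/6*3/10 + 1/5*3/10 + 2/5*1/5 = 33/100
d_2 = (1=13/75, 2=89/300, 3=1/5, 4=33/100)
  d_3[1] = 13/75*1/10 + 89/300*3/10 + 1/5*3/10 + 33/100*1/10 = 299/1500
  d_3[2] = 13/75*1/10 + 89/300*1/5 + 1/5*1/5 + 33/100*1/2 = 169/600
  d_3[3] = 13/75*1/5 + 89/300*1/5 + 1/5*1/5 + 33/100*1/5 = 1/5
  d_3[4] = 13/75*3/5 + 89/300*3/10 + 1/5*3/10 + 33/100*1/5 = 319/1000
d_3 = (1=299/1500, 2=169/600, 3=1/5, 4=319/1000)
  d_4[1] = 299/1500*1/10 + 169/600*3/10 + 1/5*3/10 + 319/1000*1/10 = 589/3000
  d_4[2] = 299/1500*1/10 + 169/600*1/5 + 1/5*1/5 + 319/1000*1/2 = 8273/30000
  d_4[3] = 299/1500*1/5 + 169/600*1/5 + 1/5*1/5 + 319/1000*1/5 = 1/5
  d_4[4] = 299/1500*3/5 + 169/600*3/10 + 1/5*3/10 + 319/1000*1/5 = 3279/10000
d_4 = (1=589/3000, 2=8273/30000, 3=1/5, 4=3279/10000)

Answer: 589/3000 8273/30000 1/5 3279/10000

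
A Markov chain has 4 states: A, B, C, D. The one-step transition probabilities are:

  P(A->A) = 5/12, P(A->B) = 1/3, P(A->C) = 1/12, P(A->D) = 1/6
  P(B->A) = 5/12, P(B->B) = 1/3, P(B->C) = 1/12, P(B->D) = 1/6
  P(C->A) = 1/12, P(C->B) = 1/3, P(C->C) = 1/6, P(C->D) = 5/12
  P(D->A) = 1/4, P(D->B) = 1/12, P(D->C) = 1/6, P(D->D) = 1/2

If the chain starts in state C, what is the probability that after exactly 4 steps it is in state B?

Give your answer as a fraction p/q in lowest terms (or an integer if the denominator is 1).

Answer: 1759/6912

Derivation:
Computing P^4 by repeated multiplication:
P^1 =
  A: [5/12, 1/3, 1/12, 1/6]
  B: [5/12, 1/3, 1/12, 1/6]
  C: [1/12, 1/3, 1/6, 5/12]
  D: [1/4, 1/12, 1/6, 1/2]
P^2 =
  A: [13/36, 7/24, 5/48, 35/144]
  B: [13/36, 7/24, 5/48, 35/144]
  C: [7/24, 11/48, 19/144, 25/72]
  D: [5/18, 5/24, 5/36, 3/8]
P^3 =
  A: [295/864, 157/576, 97/864, 473/1728]
  B: [295/864, 157/576, 97/864, 473/1728]
  C: [17/54, 71/288, 71/576, 545/1728]
  D: [133/432, 23/96, 109/864, 47/144]
P^4 =
  A: [1153/3456, 1831/6912, 2395/20736, 2965/10368]
  B: [1153/3456, 1831/6912, 2395/20736, 2965/10368]
  C: [3349/10368, 1759/6912, 1243/10368, 6275/20736]
  D: [415/1296, 145/576, 1255/10368, 1061/3456]

(P^4)[C -> B] = 1759/6912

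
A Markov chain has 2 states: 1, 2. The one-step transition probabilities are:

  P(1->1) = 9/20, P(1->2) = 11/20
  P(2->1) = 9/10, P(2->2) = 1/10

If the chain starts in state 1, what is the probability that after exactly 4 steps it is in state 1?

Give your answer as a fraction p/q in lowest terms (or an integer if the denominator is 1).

Answer: 101799/160000

Derivation:
Computing P^4 by repeated multiplication:
P^1 =
  1: [9/20, 11/20]
  2: [9/10, 1/10]
P^2 =
  1: [279/400, 121/400]
  2: [99/200, 101/200]
P^3 =
  1: [4689/8000, 3311/8000]
  2: [2709/4000, 1291/4000]
P^4 =
  1: [101799/160000, 58201/160000]
  2: [47619/80000, 32381/80000]

(P^4)[1 -> 1] = 101799/160000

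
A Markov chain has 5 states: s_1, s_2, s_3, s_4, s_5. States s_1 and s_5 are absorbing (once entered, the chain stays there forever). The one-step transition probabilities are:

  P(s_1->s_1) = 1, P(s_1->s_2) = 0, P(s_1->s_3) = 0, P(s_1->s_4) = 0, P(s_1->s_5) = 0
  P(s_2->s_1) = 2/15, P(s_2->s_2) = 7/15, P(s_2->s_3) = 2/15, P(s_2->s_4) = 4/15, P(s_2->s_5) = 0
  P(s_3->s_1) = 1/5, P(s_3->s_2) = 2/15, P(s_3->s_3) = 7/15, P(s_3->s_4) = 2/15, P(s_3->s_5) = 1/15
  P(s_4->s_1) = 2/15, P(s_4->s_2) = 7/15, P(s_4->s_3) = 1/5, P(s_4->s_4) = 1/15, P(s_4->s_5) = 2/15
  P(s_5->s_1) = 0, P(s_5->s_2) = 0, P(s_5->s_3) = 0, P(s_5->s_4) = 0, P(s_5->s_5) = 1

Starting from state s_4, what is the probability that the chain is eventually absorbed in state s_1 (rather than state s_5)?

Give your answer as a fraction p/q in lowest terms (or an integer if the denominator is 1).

Let a_i = P(absorbed in s_1 | start in state i).
Boundary conditions: a_s_1 = 1, a_s_5 = 0.
For each transient state i, a_i = sum_j P(i->j) * a_j:
  a_s_2 = 2/15*a_s_1 + 7/15*a_s_2 + 2/15*a_s_3 + 4/15*a_s_4 + 0*a_s_5
  a_s_3 = 1/5*a_s_1 + 2/15*a_s_2 + 7/15*a_s_3 + 2/15*a_s_4 + 1/15*a_s_5
  a_s_4 = 2/15*a_s_1 + 7/15*a_s_2 + 1/5*a_s_3 + 1/15*a_s_4 + 2/15*a_s_5

Substituting a_s_1 = 1 and a_s_5 = 0, rearrange to (I - Q) a = r where r[i] = P(i -> s_1):
  [8/15, -2/15, -4/15] . (a_s_2, a_s_3, a_s_4) = 2/15
  [-2/15, 8/15, -2/15] . (a_s_2, a_s_3, a_s_4) = 1/5
  [-7/15, -1/5, 14/15] . (a_s_2, a_s_3, a_s_4) = 2/15

Solving yields:
  a_s_2 = 101/129
  a_s_3 = 32/43
  a_s_4 = 179/258

Starting state is s_4, so the absorption probability is a_s_4 = 179/258.

Answer: 179/258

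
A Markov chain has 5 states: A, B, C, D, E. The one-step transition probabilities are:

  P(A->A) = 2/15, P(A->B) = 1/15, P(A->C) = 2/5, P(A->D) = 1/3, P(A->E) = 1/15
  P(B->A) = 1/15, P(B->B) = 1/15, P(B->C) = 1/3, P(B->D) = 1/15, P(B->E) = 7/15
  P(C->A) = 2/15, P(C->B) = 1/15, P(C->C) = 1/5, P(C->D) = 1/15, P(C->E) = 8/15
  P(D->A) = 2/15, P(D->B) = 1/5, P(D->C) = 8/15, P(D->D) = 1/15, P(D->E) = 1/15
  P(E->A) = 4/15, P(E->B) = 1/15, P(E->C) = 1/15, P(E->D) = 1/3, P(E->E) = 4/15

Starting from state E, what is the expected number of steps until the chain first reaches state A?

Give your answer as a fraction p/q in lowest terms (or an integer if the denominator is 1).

Answer: 63915/12347

Derivation:
Let h_i = expected steps to first reach A from state i.
Boundary: h_A = 0.
First-step equations for the other states:
  h_B = 1 + 1/15*h_A + 1/15*h_B + 1/3*h_C + 1/15*h_D + 7/15*h_E
  h_C = 1 + 2/15*h_A + 1/15*h_B + 1/5*h_C + 1/15*h_D + 8/15*h_E
  h_D = 1 + 2/15*h_A + 1/5*h_B + 8/15*h_C + 1/15*h_D + 1/15*h_E
  h_E = 1 + 4/15*h_A + 1/15*h_B + 1/15*h_C + 1/3*h_D + 4/15*h_E

Substituting h_A = 0 and rearranging gives the linear system (I - Q) h = 1:
  [14/15, -1/3, -1/15, -7/15] . (h_B, h_C, h_D, h_E) = 1
  [-1/15, 4/5, -1/15, -8/15] . (h_B, h_C, h_D, h_E) = 1
  [-1/5, -8/15, 14/15, -1/15] . (h_B, h_C, h_D, h_E) = 1
  [-1/15, -1/15, -1/3, 11/15] . (h_B, h_C, h_D, h_E) = 1

Solving yields:
  h_B = 75690/12347
  h_C = 70545/12347
  h_D = 74325/12347
  h_E = 63915/12347

Starting state is E, so the expected hitting time is h_E = 63915/12347.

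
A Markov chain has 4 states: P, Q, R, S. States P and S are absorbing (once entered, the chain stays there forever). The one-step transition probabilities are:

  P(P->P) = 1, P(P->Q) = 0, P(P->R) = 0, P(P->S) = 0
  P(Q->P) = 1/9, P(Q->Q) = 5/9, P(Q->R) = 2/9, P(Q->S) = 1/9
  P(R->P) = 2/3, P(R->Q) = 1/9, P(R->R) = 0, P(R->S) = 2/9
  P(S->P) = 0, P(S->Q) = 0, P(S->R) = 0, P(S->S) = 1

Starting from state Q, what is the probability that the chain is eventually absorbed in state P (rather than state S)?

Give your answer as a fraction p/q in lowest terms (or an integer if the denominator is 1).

Answer: 21/34

Derivation:
Let a_i = P(absorbed in P | start in state i).
Boundary conditions: a_P = 1, a_S = 0.
For each transient state i, a_i = sum_j P(i->j) * a_j:
  a_Q = 1/9*a_P + 5/9*a_Q + 2/9*a_R + 1/9*a_S
  a_R = 2/3*a_P + 1/9*a_Q + 0*a_R + 2/9*a_S

Substituting a_P = 1 and a_S = 0, rearrange to (I - Q) a = r where r[i] = P(i -> P):
  [4/9, -2/9] . (a_Q, a_R) = 1/9
  [-1/9, 1] . (a_Q, a_R) = 2/3

Solving yields:
  a_Q = 21/34
  a_R = 25/34

Starting state is Q, so the absorption probability is a_Q = 21/34.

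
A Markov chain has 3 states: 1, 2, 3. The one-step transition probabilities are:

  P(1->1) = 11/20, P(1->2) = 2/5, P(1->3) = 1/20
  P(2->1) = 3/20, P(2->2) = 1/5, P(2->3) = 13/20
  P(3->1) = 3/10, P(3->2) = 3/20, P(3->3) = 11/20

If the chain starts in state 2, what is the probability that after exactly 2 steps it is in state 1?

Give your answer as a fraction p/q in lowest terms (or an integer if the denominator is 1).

Answer: 123/400

Derivation:
Computing P^2 by repeated multiplication:
P^1 =
  1: [11/20, 2/5, 1/20]
  2: [3/20, 1/5, 13/20]
  3: [3/10, 3/20, 11/20]
P^2 =
  1: [151/400, 123/400, 63/200]
  2: [123/400, 79/400, 99/200]
  3: [141/400, 93/400, 83/200]

(P^2)[2 -> 1] = 123/400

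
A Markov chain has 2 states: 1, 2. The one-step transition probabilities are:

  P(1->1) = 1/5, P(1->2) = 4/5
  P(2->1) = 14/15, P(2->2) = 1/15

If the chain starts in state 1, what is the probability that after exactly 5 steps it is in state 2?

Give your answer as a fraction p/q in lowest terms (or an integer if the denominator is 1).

Computing P^5 by repeated multiplication:
P^1 =
  1: [1/5, 4/5]
  2: [14/15, 1/15]
P^2 =
  1: [59/75, 16/75]
  2: [56/225, 169/225]
P^3 =
  1: [401/1125, 724/1125]
  2: [2534/3375, 841/3375]
P^4 =
  1: [11339/16875, 5536/16875]
  2: [19376/50625, 31249/50625]
P^5 =
  1: [111521/253125, 141604/253125]
  2: [495614/759375, 263761/759375]

(P^5)[1 -> 2] = 141604/253125

Answer: 141604/253125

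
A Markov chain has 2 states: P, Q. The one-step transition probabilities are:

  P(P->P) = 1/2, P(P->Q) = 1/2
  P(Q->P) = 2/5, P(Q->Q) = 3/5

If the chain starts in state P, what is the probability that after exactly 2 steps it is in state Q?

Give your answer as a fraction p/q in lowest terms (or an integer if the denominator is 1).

Computing P^2 by repeated multiplication:
P^1 =
  P: [1/2, 1/2]
  Q: [2/5, 3/5]
P^2 =
  P: [9/20, 11/20]
  Q: [11/25, 14/25]

(P^2)[P -> Q] = 11/20

Answer: 11/20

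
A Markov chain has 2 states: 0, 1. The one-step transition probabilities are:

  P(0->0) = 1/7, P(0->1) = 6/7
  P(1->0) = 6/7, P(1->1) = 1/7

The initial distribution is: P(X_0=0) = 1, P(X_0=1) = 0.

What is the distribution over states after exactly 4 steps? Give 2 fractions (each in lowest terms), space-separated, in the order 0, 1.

Answer: 1513/2401 888/2401

Derivation:
Propagating the distribution step by step (d_{t+1} = d_t * P):
d_0 = (0=1, 1=0)
  d_1[0] = 1*1/7 + 0*6/7 = 1/7
  d_1[1] = 1*6/7 + 0*1/7 = 6/7
d_1 = (0=1/7, 1=6/7)
  d_2[0] = 1/7*1/7 + 6/7*6/7 = 37/49
  d_2[1] = 1/7*6/7 + 6/7*1/7 = 12/49
d_2 = (0=37/49, 1=12/49)
  d_3[0] = 37/49*1/7 + 12/49*6/7 = 109/343
  d_3[1] = 37/49*6/7 + 12/49*1/7 = 234/343
d_3 = (0=109/343, 1=234/343)
  d_4[0] = 109/343*1/7 + 234/343*6/7 = 1513/2401
  d_4[1] = 109/343*6/7 + 234/343*1/7 = 888/2401
d_4 = (0=1513/2401, 1=888/2401)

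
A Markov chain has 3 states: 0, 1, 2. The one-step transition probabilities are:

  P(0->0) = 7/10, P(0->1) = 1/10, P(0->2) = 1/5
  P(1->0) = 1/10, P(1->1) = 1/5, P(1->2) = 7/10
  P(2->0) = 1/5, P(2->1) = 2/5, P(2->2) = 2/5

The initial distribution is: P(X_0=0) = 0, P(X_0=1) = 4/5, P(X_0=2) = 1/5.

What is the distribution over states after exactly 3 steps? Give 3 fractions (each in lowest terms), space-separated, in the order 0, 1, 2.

Answer: 179/625 133/500 1119/2500

Derivation:
Propagating the distribution step by step (d_{t+1} = d_t * P):
d_0 = (0=0, 1=4/5, 2=1/5)
  d_1[0] = 0*7/10 + 4/5*1/10 + 1/5*1/5 = 3/25
  d_1[1] = 0*1/10 + 4/5*1/5 + 1/5*2/5 = 6/25
  d_1[2] = 0*1/5 + 4/5*7/10 + 1/5*2/5 = 16/25
d_1 = (0=3/25, 1=6/25, 2=16/25)
  d_2[0] = 3/25*7/10 + 6/25*1/10 + 16/25*1/5 = 59/250
  d_2[1] = 3/25*1/10 + 6/25*1/5 + 16/25*2/5 = 79/250
  d_2[2] = 3/25*1/5 + 6/25*7/10 + 16/25*2/5 = 56/125
d_2 = (0=59/250, 1=79/250, 2=56/125)
  d_3[0] = 59/250*7/10 + 79/250*1/10 + 56/125*1/5 = 179/625
  d_3[1] = 59/250*1/10 + 79/250*1/5 + 56/125*2/5 = 133/500
  d_3[2] = 59/250*1/5 + 79/250*7/10 + 56/125*2/5 = 1119/2500
d_3 = (0=179/625, 1=133/500, 2=1119/2500)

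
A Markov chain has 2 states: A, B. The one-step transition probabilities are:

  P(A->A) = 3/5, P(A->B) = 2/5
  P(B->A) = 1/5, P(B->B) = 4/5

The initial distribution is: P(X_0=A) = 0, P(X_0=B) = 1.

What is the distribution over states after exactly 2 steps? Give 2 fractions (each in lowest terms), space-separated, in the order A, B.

Propagating the distribution step by step (d_{t+1} = d_t * P):
d_0 = (A=0, B=1)
  d_1[A] = 0*3/5 + 1*1/5 = 1/5
  d_1[B] = 0*2/5 + 1*4/5 = 4/5
d_1 = (A=1/5, B=4/5)
  d_2[A] = 1/5*3/5 + 4/5*1/5 = 7/25
  d_2[B] = 1/5*2/5 + 4/5*4/5 = 18/25
d_2 = (A=7/25, B=18/25)

Answer: 7/25 18/25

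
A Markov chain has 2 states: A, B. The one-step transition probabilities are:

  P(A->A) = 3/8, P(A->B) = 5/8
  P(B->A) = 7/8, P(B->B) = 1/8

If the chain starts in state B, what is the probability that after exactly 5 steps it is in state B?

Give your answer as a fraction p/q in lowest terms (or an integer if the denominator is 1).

Computing P^5 by repeated multiplication:
P^1 =
  A: [3/8, 5/8]
  B: [7/8, 1/8]
P^2 =
  A: [11/16, 5/16]
  B: [7/16, 9/16]
P^3 =
  A: [17/32, 15/32]
  B: [21/32, 11/32]
P^4 =
  A: [39/64, 25/64]
  B: [35/64, 29/64]
P^5 =
  A: [73/128, 55/128]
  B: [77/128, 51/128]

(P^5)[B -> B] = 51/128

Answer: 51/128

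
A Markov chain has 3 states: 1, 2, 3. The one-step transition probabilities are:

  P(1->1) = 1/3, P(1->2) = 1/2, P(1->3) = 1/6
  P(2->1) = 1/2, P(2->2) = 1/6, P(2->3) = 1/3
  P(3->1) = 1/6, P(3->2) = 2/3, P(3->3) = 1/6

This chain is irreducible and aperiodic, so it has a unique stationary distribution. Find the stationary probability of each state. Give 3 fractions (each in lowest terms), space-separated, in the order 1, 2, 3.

Answer: 17/47 19/47 11/47

Derivation:
The stationary distribution satisfies pi = pi * P, i.e.:
  pi_1 = 1/3*pi_1 + 1/2*pi_2 + 1/6*pi_3
  pi_2 = 1/2*pi_1 + 1/6*pi_2 + 2/3*pi_3
  pi_3 = 1/6*pi_1 + 1/3*pi_2 + 1/6*pi_3
with normalization: pi_1 + pi_2 + pi_3 = 1.

Using the first 2 balance equations plus normalization, the linear system A*pi = b is:
  [-2/3, 1/2, 1/6] . pi = 0
  [1/2, -5/6, 2/3] . pi = 0
  [1, 1, 1] . pi = 1

Solving yields:
  pi_1 = 17/47
  pi_2 = 19/47
  pi_3 = 11/47

Verification (pi * P):
  17/47*1/3 + 19/47*1/2 + 11/47*1/6 = 17/47 = pi_1  (ok)
  17/47*1/2 + 19/47*1/6 + 11/47*2/3 = 19/47 = pi_2  (ok)
  17/47*1/6 + 19/47*1/3 + 11/47*1/6 = 11/47 = pi_3  (ok)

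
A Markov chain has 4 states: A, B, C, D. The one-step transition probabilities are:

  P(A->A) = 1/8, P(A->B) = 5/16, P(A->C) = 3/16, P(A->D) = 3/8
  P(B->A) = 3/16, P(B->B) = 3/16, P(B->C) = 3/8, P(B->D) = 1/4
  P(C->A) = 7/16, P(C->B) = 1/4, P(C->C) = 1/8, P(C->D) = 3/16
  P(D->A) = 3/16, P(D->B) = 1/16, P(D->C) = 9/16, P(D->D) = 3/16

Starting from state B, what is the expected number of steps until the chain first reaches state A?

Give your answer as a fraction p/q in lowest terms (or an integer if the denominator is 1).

Let h_i = expected steps to first reach A from state i.
Boundary: h_A = 0.
First-step equations for the other states:
  h_B = 1 + 3/16*h_A + 3/16*h_B + 3/8*h_C + 1/4*h_D
  h_C = 1 + 7/16*h_A + 1/4*h_B + 1/8*h_C + 3/16*h_D
  h_D = 1 + 3/16*h_A + 1/16*h_B + 9/16*h_C + 3/16*h_D

Substituting h_A = 0 and rearranging gives the linear system (I - Q) h = 1:
  [13/16, -3/8, -1/4] . (h_B, h_C, h_D) = 1
  [-1/4, 7/8, -3/16] . (h_B, h_C, h_D) = 1
  [-1/16, -9/16, 13/16] . (h_B, h_C, h_D) = 1

Solving yields:
  h_B = 5488/1485
  h_C = 80/27
  h_D = 5296/1485

Starting state is B, so the expected hitting time is h_B = 5488/1485.

Answer: 5488/1485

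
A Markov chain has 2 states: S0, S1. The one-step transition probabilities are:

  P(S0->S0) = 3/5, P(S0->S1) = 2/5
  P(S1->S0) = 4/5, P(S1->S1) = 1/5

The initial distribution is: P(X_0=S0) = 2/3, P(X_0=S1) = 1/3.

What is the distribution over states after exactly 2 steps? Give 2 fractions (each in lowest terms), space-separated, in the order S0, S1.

Propagating the distribution step by step (d_{t+1} = d_t * P):
d_0 = (S0=2/3, S1=1/3)
  d_1[S0] = 2/3*3/5 + 1/3*4/5 = 2/3
  d_1[S1] = 2/3*2/5 + 1/3*1/5 = 1/3
d_1 = (S0=2/3, S1=1/3)
  d_2[S0] = 2/3*3/5 + 1/3*4/5 = 2/3
  d_2[S1] = 2/3*2/5 + 1/3*1/5 = 1/3
d_2 = (S0=2/3, S1=1/3)

Answer: 2/3 1/3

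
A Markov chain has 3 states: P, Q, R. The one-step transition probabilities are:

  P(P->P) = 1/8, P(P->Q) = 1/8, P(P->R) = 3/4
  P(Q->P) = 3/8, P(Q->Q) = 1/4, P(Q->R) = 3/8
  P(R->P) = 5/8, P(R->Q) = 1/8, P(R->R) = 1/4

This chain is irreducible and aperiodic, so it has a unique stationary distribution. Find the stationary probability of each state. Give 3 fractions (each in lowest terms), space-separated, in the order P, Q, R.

Answer: 11/28 1/7 13/28

Derivation:
The stationary distribution satisfies pi = pi * P, i.e.:
  pi_P = 1/8*pi_P + 3/8*pi_Q + 5/8*pi_R
  pi_Q = 1/8*pi_P + 1/4*pi_Q + 1/8*pi_R
  pi_R = 3/4*pi_P + 3/8*pi_Q + 1/4*pi_R
with normalization: pi_P + pi_Q + pi_R = 1.

Using the first 2 balance equations plus normalization, the linear system A*pi = b is:
  [-7/8, 3/8, 5/8] . pi = 0
  [1/8, -3/4, 1/8] . pi = 0
  [1, 1, 1] . pi = 1

Solving yields:
  pi_P = 11/28
  pi_Q = 1/7
  pi_R = 13/28

Verification (pi * P):
  11/28*1/8 + 1/7*3/8 + 13/28*5/8 = 11/28 = pi_P  (ok)
  11/28*1/8 + 1/7*1/4 + 13/28*1/8 = 1/7 = pi_Q  (ok)
  11/28*3/4 + 1/7*3/8 + 13/28*1/4 = 13/28 = pi_R  (ok)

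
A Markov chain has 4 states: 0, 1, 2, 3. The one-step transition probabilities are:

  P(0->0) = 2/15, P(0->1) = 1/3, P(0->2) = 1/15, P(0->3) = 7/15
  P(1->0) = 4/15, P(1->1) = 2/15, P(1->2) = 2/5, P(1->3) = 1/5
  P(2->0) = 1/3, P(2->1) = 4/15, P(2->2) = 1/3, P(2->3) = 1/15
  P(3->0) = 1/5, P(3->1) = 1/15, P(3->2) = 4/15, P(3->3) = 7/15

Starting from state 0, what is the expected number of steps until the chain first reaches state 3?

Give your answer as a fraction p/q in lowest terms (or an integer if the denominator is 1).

Let h_i = expected steps to first reach 3 from state i.
Boundary: h_3 = 0.
First-step equations for the other states:
  h_0 = 1 + 2/15*h_0 + 1/3*h_1 + 1/15*h_2 + 7/15*h_3
  h_1 = 1 + 4/15*h_0 + 2/15*h_1 + 2/5*h_2 + 1/5*h_3
  h_2 = 1 + 1/3*h_0 + 4/15*h_1 + 1/3*h_2 + 1/15*h_3

Substituting h_3 = 0 and rearranging gives the linear system (I - Q) h = 1:
  [13/15, -1/3, -1/15] . (h_0, h_1, h_2) = 1
  [-4/15, 13/15, -2/5] . (h_0, h_1, h_2) = 1
  [-1/3, -4/15, 2/3] . (h_0, h_1, h_2) = 1

Solving yields:
  h_0 = 3045/947
  h_1 = 4155/947
  h_2 = 4605/947

Starting state is 0, so the expected hitting time is h_0 = 3045/947.

Answer: 3045/947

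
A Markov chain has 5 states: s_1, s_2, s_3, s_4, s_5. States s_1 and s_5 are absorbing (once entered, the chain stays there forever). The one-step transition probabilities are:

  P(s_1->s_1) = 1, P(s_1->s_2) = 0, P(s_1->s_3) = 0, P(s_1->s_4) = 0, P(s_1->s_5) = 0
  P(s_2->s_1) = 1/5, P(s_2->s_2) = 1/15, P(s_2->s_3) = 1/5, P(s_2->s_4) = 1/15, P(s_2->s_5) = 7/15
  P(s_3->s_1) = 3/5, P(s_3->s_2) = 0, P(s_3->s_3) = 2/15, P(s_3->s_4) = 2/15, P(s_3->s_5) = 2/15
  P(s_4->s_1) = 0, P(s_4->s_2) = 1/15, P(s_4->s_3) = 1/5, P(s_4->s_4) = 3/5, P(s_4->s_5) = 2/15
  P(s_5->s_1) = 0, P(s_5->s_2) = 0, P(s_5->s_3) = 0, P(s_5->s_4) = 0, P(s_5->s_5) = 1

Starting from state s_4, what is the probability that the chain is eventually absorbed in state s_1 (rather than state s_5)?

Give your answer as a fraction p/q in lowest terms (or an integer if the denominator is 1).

Answer: 444/989

Derivation:
Let a_i = P(absorbed in s_1 | start in state i).
Boundary conditions: a_s_1 = 1, a_s_5 = 0.
For each transient state i, a_i = sum_j P(i->j) * a_j:
  a_s_2 = 1/5*a_s_1 + 1/15*a_s_2 + 1/5*a_s_3 + 1/15*a_s_4 + 7/15*a_s_5
  a_s_3 = 3/5*a_s_1 + 0*a_s_2 + 2/15*a_s_3 + 2/15*a_s_4 + 2/15*a_s_5
  a_s_4 = 0*a_s_1 + 1/15*a_s_2 + 1/5*a_s_3 + 3/5*a_s_4 + 2/15*a_s_5

Substituting a_s_1 = 1 and a_s_5 = 0, rearrange to (I - Q) a = r where r[i] = P(i -> s_1):
  [14/15, -1/5, -1/15] . (a_s_2, a_s_3, a_s_4) = 1/5
  [0, 13/15, -2/15] . (a_s_2, a_s_3, a_s_4) = 3/5
  [-1/15, -1/5, 2/5] . (a_s_2, a_s_3, a_s_4) = 0

Solving yields:
  a_s_2 = 405/989
  a_s_3 = 753/989
  a_s_4 = 444/989

Starting state is s_4, so the absorption probability is a_s_4 = 444/989.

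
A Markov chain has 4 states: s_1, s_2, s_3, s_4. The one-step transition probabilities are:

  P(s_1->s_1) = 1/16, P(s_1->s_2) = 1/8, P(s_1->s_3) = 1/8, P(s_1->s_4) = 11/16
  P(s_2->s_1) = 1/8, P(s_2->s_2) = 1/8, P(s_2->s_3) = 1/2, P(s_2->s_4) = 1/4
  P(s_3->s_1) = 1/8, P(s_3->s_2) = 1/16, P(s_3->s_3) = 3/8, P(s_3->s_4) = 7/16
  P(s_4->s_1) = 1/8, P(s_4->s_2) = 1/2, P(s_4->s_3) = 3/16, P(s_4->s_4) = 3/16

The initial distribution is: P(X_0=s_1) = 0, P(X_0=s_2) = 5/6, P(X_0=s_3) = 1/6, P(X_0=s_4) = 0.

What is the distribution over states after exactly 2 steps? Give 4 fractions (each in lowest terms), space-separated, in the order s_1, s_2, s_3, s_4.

Answer: 15/128 77/384 469/1536 193/512

Derivation:
Propagating the distribution step by step (d_{t+1} = d_t * P):
d_0 = (s_1=0, s_2=5/6, s_3=1/6, s_4=0)
  d_1[s_1] = 0*1/16 + 5/6*1/8 + 1/6*1/8 + 0*1/8 = 1/8
  d_1[s_2] = 0*1/8 + 5/6*1/8 + 1/6*1/16 + 0*1/2 = 11/96
  d_1[s_3] = 0*1/8 + 5/6*1/2 + 1/6*3/8 + 0*3/16 = 23/48
  d_1[s_4] = 0*11/16 + 5/6*1/4 + 1/6*7/16 + 0*3/16 = 9/32
d_1 = (s_1=1/8, s_2=11/96, s_3=23/48, s_4=9/32)
  d_2[s_1] = 1/8*1/16 + 11/96*1/8 + 23/48*1/8 + 9/32*1/8 = 15/128
  d_2[s_2] = 1/8*1/8 + 11/96*1/8 + 23/48*1/16 + 9/32*1/2 = 77/384
  d_2[s_3] = 1/8*1/8 + 11/96*1/2 + 23/48*3/8 + 9/32*3/16 = 469/1536
  d_2[s_4] = 1/8*11/16 + 11/96*1/4 + 23/48*7/16 + 9/32*3/16 = 193/512
d_2 = (s_1=15/128, s_2=77/384, s_3=469/1536, s_4=193/512)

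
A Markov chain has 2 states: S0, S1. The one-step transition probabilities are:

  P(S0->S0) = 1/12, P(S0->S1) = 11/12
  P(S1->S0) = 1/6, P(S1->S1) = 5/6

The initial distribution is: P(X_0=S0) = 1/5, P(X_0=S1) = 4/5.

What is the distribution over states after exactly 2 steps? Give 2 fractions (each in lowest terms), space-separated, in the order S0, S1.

Answer: 37/240 203/240

Derivation:
Propagating the distribution step by step (d_{t+1} = d_t * P):
d_0 = (S0=1/5, S1=4/5)
  d_1[S0] = 1/5*1/12 + 4/5*1/6 = 3/20
  d_1[S1] = 1/5*11/12 + 4/5*5/6 = 17/20
d_1 = (S0=3/20, S1=17/20)
  d_2[S0] = 3/20*1/12 + 17/20*1/6 = 37/240
  d_2[S1] = 3/20*11/12 + 17/20*5/6 = 203/240
d_2 = (S0=37/240, S1=203/240)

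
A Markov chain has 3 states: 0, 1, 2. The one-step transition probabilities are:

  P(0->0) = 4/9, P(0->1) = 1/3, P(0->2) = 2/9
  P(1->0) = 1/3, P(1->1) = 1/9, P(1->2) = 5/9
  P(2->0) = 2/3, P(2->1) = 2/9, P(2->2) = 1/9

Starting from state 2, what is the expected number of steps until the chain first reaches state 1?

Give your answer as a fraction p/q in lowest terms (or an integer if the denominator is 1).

Let h_i = expected steps to first reach 1 from state i.
Boundary: h_1 = 0.
First-step equations for the other states:
  h_0 = 1 + 4/9*h_0 + 1/3*h_1 + 2/9*h_2
  h_2 = 1 + 2/3*h_0 + 2/9*h_1 + 1/9*h_2

Substituting h_1 = 0 and rearranging gives the linear system (I - Q) h = 1:
  [5/9, -2/9] . (h_0, h_2) = 1
  [-2/3, 8/9] . (h_0, h_2) = 1

Solving yields:
  h_0 = 45/14
  h_2 = 99/28

Starting state is 2, so the expected hitting time is h_2 = 99/28.

Answer: 99/28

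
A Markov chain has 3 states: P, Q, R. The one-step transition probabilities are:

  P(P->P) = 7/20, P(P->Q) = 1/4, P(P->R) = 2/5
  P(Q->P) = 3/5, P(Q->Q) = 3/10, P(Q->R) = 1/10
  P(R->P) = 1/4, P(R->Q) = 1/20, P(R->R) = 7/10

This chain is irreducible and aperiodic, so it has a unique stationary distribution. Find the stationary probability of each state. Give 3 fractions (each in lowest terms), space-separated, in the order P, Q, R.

Answer: 41/121 19/121 61/121

Derivation:
The stationary distribution satisfies pi = pi * P, i.e.:
  pi_P = 7/20*pi_P + 3/5*pi_Q + 1/4*pi_R
  pi_Q = 1/4*pi_P + 3/10*pi_Q + 1/20*pi_R
  pi_R = 2/5*pi_P + 1/10*pi_Q + 7/10*pi_R
with normalization: pi_P + pi_Q + pi_R = 1.

Using the first 2 balance equations plus normalization, the linear system A*pi = b is:
  [-13/20, 3/5, 1/4] . pi = 0
  [1/4, -7/10, 1/20] . pi = 0
  [1, 1, 1] . pi = 1

Solving yields:
  pi_P = 41/121
  pi_Q = 19/121
  pi_R = 61/121

Verification (pi * P):
  41/121*7/20 + 19/121*3/5 + 61/121*1/4 = 41/121 = pi_P  (ok)
  41/121*1/4 + 19/121*3/10 + 61/121*1/20 = 19/121 = pi_Q  (ok)
  41/121*2/5 + 19/121*1/10 + 61/121*7/10 = 61/121 = pi_R  (ok)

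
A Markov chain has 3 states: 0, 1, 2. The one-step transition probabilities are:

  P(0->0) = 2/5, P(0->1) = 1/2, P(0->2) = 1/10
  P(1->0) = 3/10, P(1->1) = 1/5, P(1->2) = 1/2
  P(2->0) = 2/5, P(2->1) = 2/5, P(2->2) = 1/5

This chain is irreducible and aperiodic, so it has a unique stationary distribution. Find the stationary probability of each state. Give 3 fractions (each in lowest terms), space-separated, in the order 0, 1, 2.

The stationary distribution satisfies pi = pi * P, i.e.:
  pi_0 = 2/5*pi_0 + 3/10*pi_1 + 2/5*pi_2
  pi_1 = 1/2*pi_0 + 1/5*pi_1 + 2/5*pi_2
  pi_2 = 1/10*pi_0 + 1/2*pi_1 + 1/5*pi_2
with normalization: pi_0 + pi_1 + pi_2 = 1.

Using the first 2 balance equations plus normalization, the linear system A*pi = b is:
  [-3/5, 3/10, 2/5] . pi = 0
  [1/2, -4/5, 2/5] . pi = 0
  [1, 1, 1] . pi = 1

Solving yields:
  pi_0 = 4/11
  pi_1 = 4/11
  pi_2 = 3/11

Verification (pi * P):
  4/11*2/5 + 4/11*3/10 + 3/11*2/5 = 4/11 = pi_0  (ok)
  4/11*1/2 + 4/11*1/5 + 3/11*2/5 = 4/11 = pi_1  (ok)
  4/11*1/10 + 4/11*1/2 + 3/11*1/5 = 3/11 = pi_2  (ok)

Answer: 4/11 4/11 3/11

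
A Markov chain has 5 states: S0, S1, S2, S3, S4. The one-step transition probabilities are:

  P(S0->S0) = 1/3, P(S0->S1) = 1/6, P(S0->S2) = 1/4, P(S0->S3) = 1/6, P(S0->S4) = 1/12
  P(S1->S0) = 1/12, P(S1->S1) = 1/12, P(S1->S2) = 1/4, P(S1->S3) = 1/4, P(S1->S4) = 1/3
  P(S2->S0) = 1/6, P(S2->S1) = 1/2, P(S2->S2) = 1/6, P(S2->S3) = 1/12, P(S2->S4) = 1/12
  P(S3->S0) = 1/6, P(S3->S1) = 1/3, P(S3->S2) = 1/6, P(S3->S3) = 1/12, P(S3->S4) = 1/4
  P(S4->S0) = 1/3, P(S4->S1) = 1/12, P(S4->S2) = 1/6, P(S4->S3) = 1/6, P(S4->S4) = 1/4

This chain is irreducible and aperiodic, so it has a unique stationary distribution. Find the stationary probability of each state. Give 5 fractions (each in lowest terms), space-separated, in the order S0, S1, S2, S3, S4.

Answer: 2420/11141 2508/11141 4535/22282 3465/22282 2213/11141

Derivation:
The stationary distribution satisfies pi = pi * P, i.e.:
  pi_S0 = 1/3*pi_S0 + 1/12*pi_S1 + 1/6*pi_S2 + 1/6*pi_S3 + 1/3*pi_S4
  pi_S1 = 1/6*pi_S0 + 1/12*pi_S1 + 1/2*pi_S2 + 1/3*pi_S3 + 1/12*pi_S4
  pi_S2 = 1/4*pi_S0 + 1/4*pi_S1 + 1/6*pi_S2 + 1/6*pi_S3 + 1/6*pi_S4
  pi_S3 = 1/6*pi_S0 + 1/4*pi_S1 + 1/12*pi_S2 + 1/12*pi_S3 + 1/6*pi_S4
  pi_S4 = 1/12*pi_S0 + 1/3*pi_S1 + 1/12*pi_S2 + 1/4*pi_S3 + 1/4*pi_S4
with normalization: pi_S0 + pi_S1 + pi_S2 + pi_S3 + pi_S4 = 1.

Using the first 4 balance equations plus normalization, the linear system A*pi = b is:
  [-2/3, 1/12, 1/6, 1/6, 1/3] . pi = 0
  [1/6, -11/12, 1/2, 1/3, 1/12] . pi = 0
  [1/4, 1/4, -5/6, 1/6, 1/6] . pi = 0
  [1/6, 1/4, 1/12, -11/12, 1/6] . pi = 0
  [1, 1, 1, 1, 1] . pi = 1

Solving yields:
  pi_S0 = 2420/11141
  pi_S1 = 2508/11141
  pi_S2 = 4535/22282
  pi_S3 = 3465/22282
  pi_S4 = 2213/11141

Verification (pi * P):
  2420/11141*1/3 + 2508/11141*1/12 + 4535/22282*1/6 + 3465/22282*1/6 + 2213/11141*1/3 = 2420/11141 = pi_S0  (ok)
  2420/11141*1/6 + 2508/11141*1/12 + 4535/22282*1/2 + 3465/22282*1/3 + 2213/11141*1/12 = 2508/11141 = pi_S1  (ok)
  2420/11141*1/4 + 2508/11141*1/4 + 4535/22282*1/6 + 3465/22282*1/6 + 2213/11141*1/6 = 4535/22282 = pi_S2  (ok)
  2420/11141*1/6 + 2508/11141*1/4 + 4535/22282*1/12 + 3465/22282*1/12 + 2213/11141*1/6 = 3465/22282 = pi_S3  (ok)
  2420/11141*1/12 + 2508/11141*1/3 + 4535/22282*1/12 + 3465/22282*1/4 + 2213/11141*1/4 = 2213/11141 = pi_S4  (ok)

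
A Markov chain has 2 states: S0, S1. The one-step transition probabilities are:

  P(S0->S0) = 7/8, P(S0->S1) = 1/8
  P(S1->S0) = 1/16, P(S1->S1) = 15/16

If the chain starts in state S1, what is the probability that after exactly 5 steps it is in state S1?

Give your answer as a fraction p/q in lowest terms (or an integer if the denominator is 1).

Computing P^5 by repeated multiplication:
P^1 =
  S0: [7/8, 1/8]
  S1: [1/16, 15/16]
P^2 =
  S0: [99/128, 29/128]
  S1: [29/256, 227/256]
P^3 =
  S0: [1415/2048, 633/2048]
  S1: [633/4096, 3463/4096]
P^4 =
  S0: [20443/32768, 12325/32768]
  S1: [12325/65536, 53211/65536]
P^5 =
  S0: [298527/524288, 225761/524288]
  S1: [225761/1048576, 822815/1048576]

(P^5)[S1 -> S1] = 822815/1048576

Answer: 822815/1048576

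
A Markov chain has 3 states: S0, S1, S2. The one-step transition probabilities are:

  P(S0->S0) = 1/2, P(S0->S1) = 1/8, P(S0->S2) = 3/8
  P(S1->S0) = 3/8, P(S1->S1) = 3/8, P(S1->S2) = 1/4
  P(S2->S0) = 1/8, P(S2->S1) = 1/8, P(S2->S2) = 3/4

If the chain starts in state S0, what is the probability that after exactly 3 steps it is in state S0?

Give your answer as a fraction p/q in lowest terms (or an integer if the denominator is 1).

Computing P^3 by repeated multiplication:
P^1 =
  S0: [1/2, 1/8, 3/8]
  S1: [3/8, 3/8, 1/4]
  S2: [1/8, 1/8, 3/4]
P^2 =
  S0: [11/32, 5/32, 1/2]
  S1: [23/64, 7/32, 27/64]
  S2: [13/64, 5/32, 41/64]
P^3 =
  S0: [75/256, 21/128, 139/256]
  S1: [161/512, 23/128, 259/512]
  S2: [123/512, 21/128, 305/512]

(P^3)[S0 -> S0] = 75/256

Answer: 75/256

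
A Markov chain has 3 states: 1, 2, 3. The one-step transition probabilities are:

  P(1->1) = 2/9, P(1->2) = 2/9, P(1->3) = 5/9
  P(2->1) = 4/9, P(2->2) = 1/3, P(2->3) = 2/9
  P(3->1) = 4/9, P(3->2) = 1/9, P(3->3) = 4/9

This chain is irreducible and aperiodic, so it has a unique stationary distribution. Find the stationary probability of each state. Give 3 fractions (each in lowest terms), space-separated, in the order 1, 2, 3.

Answer: 4/11 15/77 34/77

Derivation:
The stationary distribution satisfies pi = pi * P, i.e.:
  pi_1 = 2/9*pi_1 + 4/9*pi_2 + 4/9*pi_3
  pi_2 = 2/9*pi_1 + 1/3*pi_2 + 1/9*pi_3
  pi_3 = 5/9*pi_1 + 2/9*pi_2 + 4/9*pi_3
with normalization: pi_1 + pi_2 + pi_3 = 1.

Using the first 2 balance equations plus normalization, the linear system A*pi = b is:
  [-7/9, 4/9, 4/9] . pi = 0
  [2/9, -2/3, 1/9] . pi = 0
  [1, 1, 1] . pi = 1

Solving yields:
  pi_1 = 4/11
  pi_2 = 15/77
  pi_3 = 34/77

Verification (pi * P):
  4/11*2/9 + 15/77*4/9 + 34/77*4/9 = 4/11 = pi_1  (ok)
  4/11*2/9 + 15/77*1/3 + 34/77*1/9 = 15/77 = pi_2  (ok)
  4/11*5/9 + 15/77*2/9 + 34/77*4/9 = 34/77 = pi_3  (ok)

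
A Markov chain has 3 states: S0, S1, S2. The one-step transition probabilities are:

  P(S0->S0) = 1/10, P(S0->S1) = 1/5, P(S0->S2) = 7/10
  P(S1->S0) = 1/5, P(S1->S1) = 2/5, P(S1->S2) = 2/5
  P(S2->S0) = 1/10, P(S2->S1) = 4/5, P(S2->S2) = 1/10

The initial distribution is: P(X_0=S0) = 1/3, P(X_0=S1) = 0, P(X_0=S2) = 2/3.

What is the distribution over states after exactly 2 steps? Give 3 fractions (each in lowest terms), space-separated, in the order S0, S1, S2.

Propagating the distribution step by step (d_{t+1} = d_t * P):
d_0 = (S0=1/3, S1=0, S2=2/3)
  d_1[S0] = 1/3*1/10 + 0*1/5 + 2/3*1/10 = 1/10
  d_1[S1] = 1/3*1/5 + 0*2/5 + 2/3*4/5 = 3/5
  d_1[S2] = 1/3*7/10 + 0*2/5 + 2/3*1/10 = 3/10
d_1 = (S0=1/10, S1=3/5, S2=3/10)
  d_2[S0] = 1/10*1/10 + 3/5*1/5 + 3/10*1/10 = 4/25
  d_2[S1] = 1/10*1/5 + 3/5*2/5 + 3/10*4/5 = 1/2
  d_2[S2] = 1/10*7/10 + 3/5*2/5 + 3/10*1/10 = 17/50
d_2 = (S0=4/25, S1=1/2, S2=17/50)

Answer: 4/25 1/2 17/50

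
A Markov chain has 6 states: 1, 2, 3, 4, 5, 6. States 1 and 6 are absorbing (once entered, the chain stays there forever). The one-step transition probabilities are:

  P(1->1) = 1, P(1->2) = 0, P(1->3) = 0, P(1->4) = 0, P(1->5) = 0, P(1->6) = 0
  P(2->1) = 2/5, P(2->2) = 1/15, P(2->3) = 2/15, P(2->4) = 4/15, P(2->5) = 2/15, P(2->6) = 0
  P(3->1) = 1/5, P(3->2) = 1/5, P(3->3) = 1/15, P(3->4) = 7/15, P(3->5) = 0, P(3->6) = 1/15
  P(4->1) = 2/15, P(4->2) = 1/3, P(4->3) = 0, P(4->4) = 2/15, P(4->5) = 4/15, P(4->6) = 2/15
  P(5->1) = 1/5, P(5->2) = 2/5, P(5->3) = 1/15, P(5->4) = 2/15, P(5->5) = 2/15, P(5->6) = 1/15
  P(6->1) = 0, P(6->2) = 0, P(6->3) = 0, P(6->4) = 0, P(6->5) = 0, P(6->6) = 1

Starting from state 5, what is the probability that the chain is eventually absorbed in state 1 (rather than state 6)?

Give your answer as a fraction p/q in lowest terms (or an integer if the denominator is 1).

Let a_i = P(absorbed in 1 | start in state i).
Boundary conditions: a_1 = 1, a_6 = 0.
For each transient state i, a_i = sum_j P(i->j) * a_j:
  a_2 = 2/5*a_1 + 1/15*a_2 + 2/15*a_3 + 4/15*a_4 + 2/15*a_5 + 0*a_6
  a_3 = 1/5*a_1 + 1/5*a_2 + 1/15*a_3 + 7/15*a_4 + 0*a_5 + 1/15*a_6
  a_4 = 2/15*a_1 + 1/3*a_2 + 0*a_3 + 2/15*a_4 + 4/15*a_5 + 2/15*a_6
  a_5 = 1/5*a_1 + 2/5*a_2 + 1/15*a_3 + 2/15*a_4 + 2/15*a_5 + 1/15*a_6

Substituting a_1 = 1 and a_6 = 0, rearrange to (I - Q) a = r where r[i] = P(i -> 1):
  [14/15, -2/15, -4/15, -2/15] . (a_2, a_3, a_4, a_5) = 2/5
  [-1/5, 14/15, -7/15, 0] . (a_2, a_3, a_4, a_5) = 1/5
  [-1/3, 0, 13/15, -4/15] . (a_2, a_3, a_4, a_5) = 2/15
  [-2/5, -1/15, -2/15, 13/15] . (a_2, a_3, a_4, a_5) = 1/5

Solving yields:
  a_2 = 655/761
  a_3 = 1163/1522
  a_4 = 3893/5327
  a_5 = 8515/10654

Starting state is 5, so the absorption probability is a_5 = 8515/10654.

Answer: 8515/10654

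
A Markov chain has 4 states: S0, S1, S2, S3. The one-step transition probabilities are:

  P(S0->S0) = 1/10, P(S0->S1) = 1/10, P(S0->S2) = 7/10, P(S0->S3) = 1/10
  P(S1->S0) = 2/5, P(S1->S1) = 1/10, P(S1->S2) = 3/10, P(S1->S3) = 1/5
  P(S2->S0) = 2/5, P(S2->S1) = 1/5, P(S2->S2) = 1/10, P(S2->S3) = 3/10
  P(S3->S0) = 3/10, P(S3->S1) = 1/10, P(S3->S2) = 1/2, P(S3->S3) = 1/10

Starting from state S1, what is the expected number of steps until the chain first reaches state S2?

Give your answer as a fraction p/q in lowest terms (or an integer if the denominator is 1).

Answer: 710/319

Derivation:
Let h_i = expected steps to first reach S2 from state i.
Boundary: h_S2 = 0.
First-step equations for the other states:
  h_S0 = 1 + 1/10*h_S0 + 1/10*h_S1 + 7/10*h_S2 + 1/10*h_S3
  h_S1 = 1 + 2/5*h_S0 + 1/10*h_S1 + 3/10*h_S2 + 1/5*h_S3
  h_S3 = 1 + 3/10*h_S0 + 1/10*h_S1 + 1/2*h_S2 + 1/10*h_S3

Substituting h_S2 = 0 and rearranging gives the linear system (I - Q) h = 1:
  [9/10, -1/10, -1/10] . (h_S0, h_S1, h_S3) = 1
  [-2/5, 9/10, -1/5] . (h_S0, h_S1, h_S3) = 1
  [-3/10, -1/10, 9/10] . (h_S0, h_S1, h_S3) = 1

Solving yields:
  h_S0 = 500/319
  h_S1 = 710/319
  h_S3 = 600/319

Starting state is S1, so the expected hitting time is h_S1 = 710/319.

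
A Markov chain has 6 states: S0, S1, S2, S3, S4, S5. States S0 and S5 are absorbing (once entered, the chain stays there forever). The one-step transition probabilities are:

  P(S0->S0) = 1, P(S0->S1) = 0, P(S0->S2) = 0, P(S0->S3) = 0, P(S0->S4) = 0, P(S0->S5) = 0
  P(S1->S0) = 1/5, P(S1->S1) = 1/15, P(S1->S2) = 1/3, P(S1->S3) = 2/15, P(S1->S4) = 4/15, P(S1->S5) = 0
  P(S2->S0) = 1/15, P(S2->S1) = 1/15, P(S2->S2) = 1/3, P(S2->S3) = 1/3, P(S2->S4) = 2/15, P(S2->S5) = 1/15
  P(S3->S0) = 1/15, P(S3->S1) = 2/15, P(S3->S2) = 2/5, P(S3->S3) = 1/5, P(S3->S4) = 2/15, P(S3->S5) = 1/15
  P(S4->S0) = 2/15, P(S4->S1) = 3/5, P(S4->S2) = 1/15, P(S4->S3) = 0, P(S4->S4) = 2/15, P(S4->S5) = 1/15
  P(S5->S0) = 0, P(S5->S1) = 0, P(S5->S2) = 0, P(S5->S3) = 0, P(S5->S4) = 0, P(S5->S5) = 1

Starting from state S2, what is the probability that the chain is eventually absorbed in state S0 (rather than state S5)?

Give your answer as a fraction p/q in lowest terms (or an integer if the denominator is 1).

Let a_i = P(absorbed in S0 | start in state i).
Boundary conditions: a_S0 = 1, a_S5 = 0.
For each transient state i, a_i = sum_j P(i->j) * a_j:
  a_S1 = 1/5*a_S0 + 1/15*a_S1 + 1/3*a_S2 + 2/15*a_S3 + 4/15*a_S4 + 0*a_S5
  a_S2 = 1/15*a_S0 + 1/15*a_S1 + 1/3*a_S2 + 1/3*a_S3 + 2/15*a_S4 + 1/15*a_S5
  a_S3 = 1/15*a_S0 + 2/15*a_S1 + 2/5*a_S2 + 1/5*a_S3 + 2/15*a_S4 + 1/15*a_S5
  a_S4 = 2/15*a_S0 + 3/5*a_S1 + 1/15*a_S2 + 0*a_S3 + 2/15*a_S4 + 1/15*a_S5

Substituting a_S0 = 1 and a_S5 = 0, rearrange to (I - Q) a = r where r[i] = P(i -> S0):
  [14/15, -1/3, -2/15, -4/15] . (a_S1, a_S2, a_S3, a_S4) = 1/5
  [-1/15, 2/3, -1/3, -2/15] . (a_S1, a_S2, a_S3, a_S4) = 1/15
  [-2/15, -2/5, 4/5, -2/15] . (a_S1, a_S2, a_S3, a_S4) = 1/15
  [-3/5, -1/15, 0, 13/15] . (a_S1, a_S2, a_S3, a_S4) = 2/15

Solving yields:
  a_S1 = 6185/8368
  a_S2 = 669/1046
  a_S3 = 5401/8368
  a_S4 = 5981/8368

Starting state is S2, so the absorption probability is a_S2 = 669/1046.

Answer: 669/1046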